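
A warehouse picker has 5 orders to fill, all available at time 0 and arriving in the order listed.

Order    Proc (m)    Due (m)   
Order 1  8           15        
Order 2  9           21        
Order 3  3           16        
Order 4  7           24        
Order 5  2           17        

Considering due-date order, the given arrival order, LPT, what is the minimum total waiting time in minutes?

54

EDD (increasing due date): Order 1 Order 3 Order 5 Order 2 Order 4.
Order 1: waits 0, runs 0→8
Order 3: waits 8, runs 8→11
Order 5: waits 11, runs 11→13
Order 2: waits 13, runs 13→22
Order 4: waits 22, runs 22→29
Sum = 0+8+11+13+22 = 54.
FIFO (arrival order): Order 1 Order 2 Order 3 Order 4 Order 5.
Order 1: waits 0, runs 0→8
Order 2: waits 8, runs 8→17
Order 3: waits 17, runs 17→20
Order 4: waits 20, runs 20→27
Order 5: waits 27, runs 27→29
Sum = 0+8+17+20+27 = 72.
LPT (decreasing processing time): Order 2 Order 1 Order 4 Order 3 Order 5.
Order 2: waits 0, runs 0→9
Order 1: waits 9, runs 9→17
Order 4: waits 17, runs 17→24
Order 3: waits 24, runs 24→27
Order 5: waits 27, runs 27→29
Sum = 0+9+17+24+27 = 77.
EDD 54, FIFO 72, LPT 77 → minimum 54.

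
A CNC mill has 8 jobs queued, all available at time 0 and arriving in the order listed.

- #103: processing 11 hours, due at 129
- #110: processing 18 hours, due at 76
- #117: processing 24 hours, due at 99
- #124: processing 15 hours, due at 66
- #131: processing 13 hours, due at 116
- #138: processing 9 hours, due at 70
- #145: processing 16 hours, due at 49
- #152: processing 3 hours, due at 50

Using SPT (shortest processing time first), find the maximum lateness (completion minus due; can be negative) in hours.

18

SPT (increasing processing time): #152 #138 #103 #131 #124 #145 #110 #117.
#152: 0→3, due 50, lateness -47
#138: 3→12, due 70, lateness -58
#103: 12→23, due 129, lateness -106
#131: 23→36, due 116, lateness -80
#124: 36→51, due 66, lateness -15
#145: 51→67, due 49, lateness 18
#110: 67→85, due 76, lateness 9
#117: 85→109, due 99, lateness 10
Maximum = 18.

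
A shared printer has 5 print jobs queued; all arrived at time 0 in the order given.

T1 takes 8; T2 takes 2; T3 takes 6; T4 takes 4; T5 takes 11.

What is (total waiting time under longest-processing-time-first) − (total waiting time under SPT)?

44

LPT (decreasing processing time): T5 T1 T3 T4 T2.
T5: waits 0, runs 0→11
T1: waits 11, runs 11→19
T3: waits 19, runs 19→25
T4: waits 25, runs 25→29
T2: waits 29, runs 29→31
Sum = 0+11+19+25+29 = 84.
SPT (increasing processing time): T2 T4 T3 T1 T5.
T2: waits 0, runs 0→2
T4: waits 2, runs 2→6
T3: waits 6, runs 6→12
T1: waits 12, runs 12→20
T5: waits 20, runs 20→31
Sum = 0+2+6+12+20 = 40.
Difference = 84 − 40 = 44.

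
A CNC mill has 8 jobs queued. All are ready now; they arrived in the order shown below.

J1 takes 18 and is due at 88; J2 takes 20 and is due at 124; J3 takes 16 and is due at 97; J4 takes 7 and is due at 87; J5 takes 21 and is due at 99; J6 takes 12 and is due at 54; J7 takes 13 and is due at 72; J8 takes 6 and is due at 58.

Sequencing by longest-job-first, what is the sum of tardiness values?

LPT (decreasing processing time): J5 J2 J1 J3 J7 J6 J4 J8.
J5: 0→21, due 99, tardiness 0
J2: 21→41, due 124, tardiness 0
J1: 41→59, due 88, tardiness 0
J3: 59→75, due 97, tardiness 0
J7: 75→88, due 72, tardiness 16
J6: 88→100, due 54, tardiness 46
J4: 100→107, due 87, tardiness 20
J8: 107→113, due 58, tardiness 55
Sum = 0+0+0+0+16+46+20+55 = 137.

137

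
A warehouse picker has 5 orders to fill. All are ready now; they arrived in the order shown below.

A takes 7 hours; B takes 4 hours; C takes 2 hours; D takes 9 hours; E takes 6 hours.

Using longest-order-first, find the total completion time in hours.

101

LPT (decreasing processing time): D A E B C.
D: 0→9
A: 9→16
E: 16→22
B: 22→26
C: 26→28
Sum = 9+16+22+26+28 = 101.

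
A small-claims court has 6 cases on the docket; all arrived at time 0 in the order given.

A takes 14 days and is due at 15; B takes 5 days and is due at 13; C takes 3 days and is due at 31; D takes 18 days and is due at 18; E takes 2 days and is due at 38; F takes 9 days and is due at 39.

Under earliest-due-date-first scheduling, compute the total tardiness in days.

48

EDD (increasing due date): B A D C E F.
B: 0→5, due 13, tardiness 0
A: 5→19, due 15, tardiness 4
D: 19→37, due 18, tardiness 19
C: 37→40, due 31, tardiness 9
E: 40→42, due 38, tardiness 4
F: 42→51, due 39, tardiness 12
Sum = 0+4+19+9+4+12 = 48.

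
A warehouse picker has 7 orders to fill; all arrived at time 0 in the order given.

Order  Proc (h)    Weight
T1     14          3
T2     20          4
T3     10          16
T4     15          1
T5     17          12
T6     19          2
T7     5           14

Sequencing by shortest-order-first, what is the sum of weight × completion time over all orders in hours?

SPT (increasing processing time): T7 T3 T1 T4 T5 T6 T2.
T7: finishes 5, weight 14, w·C = 70
T3: finishes 15, weight 16, w·C = 240
T1: finishes 29, weight 3, w·C = 87
T4: finishes 44, weight 1, w·C = 44
T5: finishes 61, weight 12, w·C = 732
T6: finishes 80, weight 2, w·C = 160
T2: finishes 100, weight 4, w·C = 400
Sum = 70+240+87+44+732+160+400 = 1733.

1733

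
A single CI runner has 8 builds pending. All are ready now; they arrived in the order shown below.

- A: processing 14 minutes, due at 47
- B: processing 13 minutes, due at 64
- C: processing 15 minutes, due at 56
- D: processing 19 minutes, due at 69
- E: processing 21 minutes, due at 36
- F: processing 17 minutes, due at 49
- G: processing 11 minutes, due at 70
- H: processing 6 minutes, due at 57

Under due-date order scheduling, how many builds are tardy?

EDD (increasing due date): E A F C H B D G.
E: 0→21, due 36, tardiness 0
A: 21→35, due 47, tardiness 0
F: 35→52, due 49, tardiness 3
C: 52→67, due 56, tardiness 11
H: 67→73, due 57, tardiness 16
B: 73→86, due 64, tardiness 22
D: 86→105, due 69, tardiness 36
G: 105→116, due 70, tardiness 46
Late builds: 6.

6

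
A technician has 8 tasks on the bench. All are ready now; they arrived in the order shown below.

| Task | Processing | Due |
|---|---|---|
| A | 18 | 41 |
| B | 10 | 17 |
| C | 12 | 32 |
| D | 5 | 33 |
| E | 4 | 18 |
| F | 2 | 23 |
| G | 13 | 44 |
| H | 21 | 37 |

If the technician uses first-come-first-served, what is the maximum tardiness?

48

FIFO (arrival order): A B C D E F G H.
A: 0→18, due 41, tardiness 0
B: 18→28, due 17, tardiness 11
C: 28→40, due 32, tardiness 8
D: 40→45, due 33, tardiness 12
E: 45→49, due 18, tardiness 31
F: 49→51, due 23, tardiness 28
G: 51→64, due 44, tardiness 20
H: 64→85, due 37, tardiness 48
Maximum = 48.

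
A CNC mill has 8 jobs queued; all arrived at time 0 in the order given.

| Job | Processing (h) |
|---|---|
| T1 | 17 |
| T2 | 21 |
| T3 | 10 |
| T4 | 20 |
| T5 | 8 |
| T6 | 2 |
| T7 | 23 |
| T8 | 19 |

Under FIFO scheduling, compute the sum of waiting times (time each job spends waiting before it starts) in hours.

FIFO (arrival order): T1 T2 T3 T4 T5 T6 T7 T8.
T1: waits 0, runs 0→17
T2: waits 17, runs 17→38
T3: waits 38, runs 38→48
T4: waits 48, runs 48→68
T5: waits 68, runs 68→76
T6: waits 76, runs 76→78
T7: waits 78, runs 78→101
T8: waits 101, runs 101→120
Sum = 0+17+38+48+68+76+78+101 = 426.

426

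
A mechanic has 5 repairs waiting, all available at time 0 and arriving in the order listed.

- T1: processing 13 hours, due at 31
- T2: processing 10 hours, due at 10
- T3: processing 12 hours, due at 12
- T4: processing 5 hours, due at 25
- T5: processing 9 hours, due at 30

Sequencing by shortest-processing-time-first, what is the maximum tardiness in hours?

24

SPT (increasing processing time): T4 T5 T2 T3 T1.
T4: 0→5, due 25, tardiness 0
T5: 5→14, due 30, tardiness 0
T2: 14→24, due 10, tardiness 14
T3: 24→36, due 12, tardiness 24
T1: 36→49, due 31, tardiness 18
Maximum = 24.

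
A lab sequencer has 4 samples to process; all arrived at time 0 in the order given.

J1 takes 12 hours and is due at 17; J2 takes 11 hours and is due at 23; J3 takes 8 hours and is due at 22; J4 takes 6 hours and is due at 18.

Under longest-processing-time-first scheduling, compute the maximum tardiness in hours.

LPT (decreasing processing time): J1 J2 J3 J4.
J1: 0→12, due 17, tardiness 0
J2: 12→23, due 23, tardiness 0
J3: 23→31, due 22, tardiness 9
J4: 31→37, due 18, tardiness 19
Maximum = 19.

19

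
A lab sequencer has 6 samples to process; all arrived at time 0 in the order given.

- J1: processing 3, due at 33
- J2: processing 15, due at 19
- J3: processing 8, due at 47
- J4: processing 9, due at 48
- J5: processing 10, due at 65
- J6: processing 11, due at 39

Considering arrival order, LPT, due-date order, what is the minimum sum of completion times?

183

FIFO (arrival order): J1 J2 J3 J4 J5 J6.
J1: 0→3
J2: 3→18
J3: 18→26
J4: 26→35
J5: 35→45
J6: 45→56
Sum = 3+18+26+35+45+56 = 183.
LPT (decreasing processing time): J2 J6 J5 J4 J3 J1.
J2: 0→15
J6: 15→26
J5: 26→36
J4: 36→45
J3: 45→53
J1: 53→56
Sum = 15+26+36+45+53+56 = 231.
EDD (increasing due date): J2 J1 J6 J3 J4 J5.
J2: 0→15
J1: 15→18
J6: 18→29
J3: 29→37
J4: 37→46
J5: 46→56
Sum = 15+18+29+37+46+56 = 201.
FIFO 183, LPT 231, EDD 201 → minimum 183.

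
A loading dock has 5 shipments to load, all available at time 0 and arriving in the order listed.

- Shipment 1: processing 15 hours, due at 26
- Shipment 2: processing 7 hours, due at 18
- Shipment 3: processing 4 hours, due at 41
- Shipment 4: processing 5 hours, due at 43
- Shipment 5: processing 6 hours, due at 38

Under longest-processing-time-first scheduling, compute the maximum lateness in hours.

LPT (decreasing processing time): Shipment 1 Shipment 2 Shipment 5 Shipment 4 Shipment 3.
Shipment 1: 0→15, due 26, lateness -11
Shipment 2: 15→22, due 18, lateness 4
Shipment 5: 22→28, due 38, lateness -10
Shipment 4: 28→33, due 43, lateness -10
Shipment 3: 33→37, due 41, lateness -4
Maximum = 4.

4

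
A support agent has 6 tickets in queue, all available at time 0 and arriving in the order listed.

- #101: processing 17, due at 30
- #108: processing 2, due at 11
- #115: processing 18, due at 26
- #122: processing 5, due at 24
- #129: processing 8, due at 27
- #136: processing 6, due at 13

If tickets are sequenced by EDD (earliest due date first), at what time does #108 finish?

2

EDD (increasing due date): #108 #136 #122 #115 #129 #101.
#108: 0→2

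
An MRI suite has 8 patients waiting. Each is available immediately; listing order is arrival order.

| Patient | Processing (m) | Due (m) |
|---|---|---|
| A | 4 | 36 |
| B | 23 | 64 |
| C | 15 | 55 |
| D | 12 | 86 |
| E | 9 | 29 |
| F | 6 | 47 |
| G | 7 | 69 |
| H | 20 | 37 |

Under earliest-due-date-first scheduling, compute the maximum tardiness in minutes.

EDD (increasing due date): E A H F C B G D.
E: 0→9, due 29, tardiness 0
A: 9→13, due 36, tardiness 0
H: 13→33, due 37, tardiness 0
F: 33→39, due 47, tardiness 0
C: 39→54, due 55, tardiness 0
B: 54→77, due 64, tardiness 13
G: 77→84, due 69, tardiness 15
D: 84→96, due 86, tardiness 10
Maximum = 15.

15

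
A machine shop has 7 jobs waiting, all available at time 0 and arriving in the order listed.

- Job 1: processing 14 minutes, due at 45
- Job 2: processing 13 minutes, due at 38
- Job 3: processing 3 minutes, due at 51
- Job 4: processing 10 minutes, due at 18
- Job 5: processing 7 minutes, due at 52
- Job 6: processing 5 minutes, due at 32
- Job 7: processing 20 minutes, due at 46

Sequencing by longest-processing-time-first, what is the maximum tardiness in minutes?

39

LPT (decreasing processing time): Job 7 Job 1 Job 2 Job 4 Job 5 Job 6 Job 3.
Job 7: 0→20, due 46, tardiness 0
Job 1: 20→34, due 45, tardiness 0
Job 2: 34→47, due 38, tardiness 9
Job 4: 47→57, due 18, tardiness 39
Job 5: 57→64, due 52, tardiness 12
Job 6: 64→69, due 32, tardiness 37
Job 3: 69→72, due 51, tardiness 21
Maximum = 39.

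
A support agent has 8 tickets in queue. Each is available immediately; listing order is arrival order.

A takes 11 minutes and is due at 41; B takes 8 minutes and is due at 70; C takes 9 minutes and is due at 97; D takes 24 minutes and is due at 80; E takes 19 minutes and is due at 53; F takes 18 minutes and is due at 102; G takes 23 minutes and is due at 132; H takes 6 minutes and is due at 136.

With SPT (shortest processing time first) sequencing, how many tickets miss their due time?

SPT (increasing processing time): H B C A F E G D.
H: 0→6, due 136, tardiness 0
B: 6→14, due 70, tardiness 0
C: 14→23, due 97, tardiness 0
A: 23→34, due 41, tardiness 0
F: 34→52, due 102, tardiness 0
E: 52→71, due 53, tardiness 18
G: 71→94, due 132, tardiness 0
D: 94→118, due 80, tardiness 38
Late tickets: 2.

2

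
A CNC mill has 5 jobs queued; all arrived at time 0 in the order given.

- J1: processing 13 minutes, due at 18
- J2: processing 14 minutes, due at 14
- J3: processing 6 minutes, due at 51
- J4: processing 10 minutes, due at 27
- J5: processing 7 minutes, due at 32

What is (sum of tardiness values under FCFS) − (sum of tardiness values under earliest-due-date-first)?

FIFO (arrival order): J1 J2 J3 J4 J5.
J1: 0→13, due 18, tardiness 0
J2: 13→27, due 14, tardiness 13
J3: 27→33, due 51, tardiness 0
J4: 33→43, due 27, tardiness 16
J5: 43→50, due 32, tardiness 18
Sum = 0+13+0+16+18 = 47.
EDD (increasing due date): J2 J1 J4 J5 J3.
J2: 0→14, due 14, tardiness 0
J1: 14→27, due 18, tardiness 9
J4: 27→37, due 27, tardiness 10
J5: 37→44, due 32, tardiness 12
J3: 44→50, due 51, tardiness 0
Sum = 0+9+10+12+0 = 31.
Difference = 47 − 31 = 16.

16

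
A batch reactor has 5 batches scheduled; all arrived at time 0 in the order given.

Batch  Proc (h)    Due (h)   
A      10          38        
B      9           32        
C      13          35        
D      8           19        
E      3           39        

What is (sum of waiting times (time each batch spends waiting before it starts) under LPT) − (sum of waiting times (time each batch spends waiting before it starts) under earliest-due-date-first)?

LPT (decreasing processing time): C A B D E.
C: waits 0, runs 0→13
A: waits 13, runs 13→23
B: waits 23, runs 23→32
D: waits 32, runs 32→40
E: waits 40, runs 40→43
Sum = 0+13+23+32+40 = 108.
EDD (increasing due date): D B C A E.
D: waits 0, runs 0→8
B: waits 8, runs 8→17
C: waits 17, runs 17→30
A: waits 30, runs 30→40
E: waits 40, runs 40→43
Sum = 0+8+17+30+40 = 95.
Difference = 108 − 95 = 13.

13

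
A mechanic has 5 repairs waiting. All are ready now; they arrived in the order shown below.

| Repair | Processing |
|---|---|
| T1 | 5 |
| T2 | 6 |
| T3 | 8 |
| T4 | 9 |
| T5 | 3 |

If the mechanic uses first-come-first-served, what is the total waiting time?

FIFO (arrival order): T1 T2 T3 T4 T5.
T1: waits 0, runs 0→5
T2: waits 5, runs 5→11
T3: waits 11, runs 11→19
T4: waits 19, runs 19→28
T5: waits 28, runs 28→31
Sum = 0+5+11+19+28 = 63.

63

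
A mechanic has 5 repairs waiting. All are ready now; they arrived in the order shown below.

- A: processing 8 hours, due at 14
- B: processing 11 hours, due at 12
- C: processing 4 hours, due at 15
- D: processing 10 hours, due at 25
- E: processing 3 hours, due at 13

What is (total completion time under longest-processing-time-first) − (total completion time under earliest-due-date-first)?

21

LPT (decreasing processing time): B D A C E.
B: 0→11
D: 11→21
A: 21→29
C: 29→33
E: 33→36
Sum = 11+21+29+33+36 = 130.
EDD (increasing due date): B E A C D.
B: 0→11
E: 11→14
A: 14→22
C: 22→26
D: 26→36
Sum = 11+14+22+26+36 = 109.
Difference = 130 − 109 = 21.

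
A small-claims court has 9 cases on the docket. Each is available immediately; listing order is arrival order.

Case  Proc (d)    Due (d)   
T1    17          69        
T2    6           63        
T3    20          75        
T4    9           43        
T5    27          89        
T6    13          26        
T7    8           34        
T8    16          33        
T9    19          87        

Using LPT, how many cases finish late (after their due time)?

LPT (decreasing processing time): T5 T3 T9 T1 T8 T6 T4 T7 T2.
T5: 0→27, due 89, tardiness 0
T3: 27→47, due 75, tardiness 0
T9: 47→66, due 87, tardiness 0
T1: 66→83, due 69, tardiness 14
T8: 83→99, due 33, tardiness 66
T6: 99→112, due 26, tardiness 86
T4: 112→121, due 43, tardiness 78
T7: 121→129, due 34, tardiness 95
T2: 129→135, due 63, tardiness 72
Late cases: 6.

6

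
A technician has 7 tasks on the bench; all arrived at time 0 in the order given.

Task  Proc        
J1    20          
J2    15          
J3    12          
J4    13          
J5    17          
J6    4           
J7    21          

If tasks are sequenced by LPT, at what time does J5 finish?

LPT (decreasing processing time): J7 J1 J5 J2 J4 J3 J6.
J7: 0→21
J1: 21→41
J5: 41→58

58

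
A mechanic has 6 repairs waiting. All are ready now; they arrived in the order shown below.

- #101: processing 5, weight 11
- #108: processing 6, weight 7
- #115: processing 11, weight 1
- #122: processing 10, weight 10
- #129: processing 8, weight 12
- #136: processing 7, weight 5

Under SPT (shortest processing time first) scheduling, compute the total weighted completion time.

SPT (increasing processing time): #101 #108 #136 #129 #122 #115.
#101: finishes 5, weight 11, w·C = 55
#108: finishes 11, weight 7, w·C = 77
#136: finishes 18, weight 5, w·C = 90
#129: finishes 26, weight 12, w·C = 312
#122: finishes 36, weight 10, w·C = 360
#115: finishes 47, weight 1, w·C = 47
Sum = 55+77+90+312+360+47 = 941.

941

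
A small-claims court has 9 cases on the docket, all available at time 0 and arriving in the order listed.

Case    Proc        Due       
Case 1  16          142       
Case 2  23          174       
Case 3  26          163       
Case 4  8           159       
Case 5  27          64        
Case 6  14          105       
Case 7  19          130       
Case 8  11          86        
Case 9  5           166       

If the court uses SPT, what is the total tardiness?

SPT (increasing processing time): Case 9 Case 4 Case 8 Case 6 Case 1 Case 7 Case 2 Case 3 Case 5.
Case 9: 0→5, due 166, tardiness 0
Case 4: 5→13, due 159, tardiness 0
Case 8: 13→24, due 86, tardiness 0
Case 6: 24→38, due 105, tardiness 0
Case 1: 38→54, due 142, tardiness 0
Case 7: 54→73, due 130, tardiness 0
Case 2: 73→96, due 174, tardiness 0
Case 3: 96→122, due 163, tardiness 0
Case 5: 122→149, due 64, tardiness 85
Sum = 0+0+0+0+0+0+0+0+85 = 85.

85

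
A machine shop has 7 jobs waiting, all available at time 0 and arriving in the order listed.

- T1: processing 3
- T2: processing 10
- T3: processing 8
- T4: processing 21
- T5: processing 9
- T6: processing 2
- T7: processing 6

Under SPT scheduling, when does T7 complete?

11

SPT (increasing processing time): T6 T1 T7 T3 T5 T2 T4.
T6: 0→2
T1: 2→5
T7: 5→11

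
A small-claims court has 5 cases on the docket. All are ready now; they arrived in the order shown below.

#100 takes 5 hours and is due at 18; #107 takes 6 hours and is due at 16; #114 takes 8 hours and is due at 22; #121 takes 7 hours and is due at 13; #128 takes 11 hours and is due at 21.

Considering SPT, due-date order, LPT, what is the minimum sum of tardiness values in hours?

SPT (increasing processing time): #100 #107 #121 #114 #128.
#100: 0→5, due 18, tardiness 0
#107: 5→11, due 16, tardiness 0
#121: 11→18, due 13, tardiness 5
#114: 18→26, due 22, tardiness 4
#128: 26→37, due 21, tardiness 16
Sum = 0+0+5+4+16 = 25.
EDD (increasing due date): #121 #107 #100 #128 #114.
#121: 0→7, due 13, tardiness 0
#107: 7→13, due 16, tardiness 0
#100: 13→18, due 18, tardiness 0
#128: 18→29, due 21, tardiness 8
#114: 29→37, due 22, tardiness 15
Sum = 0+0+0+8+15 = 23.
LPT (decreasing processing time): #128 #114 #121 #107 #100.
#128: 0→11, due 21, tardiness 0
#114: 11→19, due 22, tardiness 0
#121: 19→26, due 13, tardiness 13
#107: 26→32, due 16, tardiness 16
#100: 32→37, due 18, tardiness 19
Sum = 0+0+13+16+19 = 48.
SPT 25, EDD 23, LPT 48 → minimum 23.

23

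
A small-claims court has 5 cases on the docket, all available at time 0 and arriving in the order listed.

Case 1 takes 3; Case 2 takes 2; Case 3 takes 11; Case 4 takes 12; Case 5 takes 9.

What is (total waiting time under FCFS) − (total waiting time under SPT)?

FIFO (arrival order): Case 1 Case 2 Case 3 Case 4 Case 5.
Case 1: waits 0, runs 0→3
Case 2: waits 3, runs 3→5
Case 3: waits 5, runs 5→16
Case 4: waits 16, runs 16→28
Case 5: waits 28, runs 28→37
Sum = 0+3+5+16+28 = 52.
SPT (increasing processing time): Case 2 Case 1 Case 5 Case 3 Case 4.
Case 2: waits 0, runs 0→2
Case 1: waits 2, runs 2→5
Case 5: waits 5, runs 5→14
Case 3: waits 14, runs 14→25
Case 4: waits 25, runs 25→37
Sum = 0+2+5+14+25 = 46.
Difference = 52 − 46 = 6.

6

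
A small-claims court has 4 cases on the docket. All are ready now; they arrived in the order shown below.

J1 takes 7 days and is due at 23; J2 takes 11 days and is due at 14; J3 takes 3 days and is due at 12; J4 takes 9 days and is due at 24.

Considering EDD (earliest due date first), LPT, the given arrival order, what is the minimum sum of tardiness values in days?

EDD (increasing due date): J3 J2 J1 J4.
J3: 0→3, due 12, tardiness 0
J2: 3→14, due 14, tardiness 0
J1: 14→21, due 23, tardiness 0
J4: 21→30, due 24, tardiness 6
Sum = 0+0+0+6 = 6.
LPT (decreasing processing time): J2 J4 J1 J3.
J2: 0→11, due 14, tardiness 0
J4: 11→20, due 24, tardiness 0
J1: 20→27, due 23, tardiness 4
J3: 27→30, due 12, tardiness 18
Sum = 0+0+4+18 = 22.
FIFO (arrival order): J1 J2 J3 J4.
J1: 0→7, due 23, tardiness 0
J2: 7→18, due 14, tardiness 4
J3: 18→21, due 12, tardiness 9
J4: 21→30, due 24, tardiness 6
Sum = 0+4+9+6 = 19.
EDD 6, LPT 22, FIFO 19 → minimum 6.

6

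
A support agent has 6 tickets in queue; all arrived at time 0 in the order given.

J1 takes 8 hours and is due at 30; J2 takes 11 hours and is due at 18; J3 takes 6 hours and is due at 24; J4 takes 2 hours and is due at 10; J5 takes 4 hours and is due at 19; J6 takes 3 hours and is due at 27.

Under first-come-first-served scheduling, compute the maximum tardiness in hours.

17

FIFO (arrival order): J1 J2 J3 J4 J5 J6.
J1: 0→8, due 30, tardiness 0
J2: 8→19, due 18, tardiness 1
J3: 19→25, due 24, tardiness 1
J4: 25→27, due 10, tardiness 17
J5: 27→31, due 19, tardiness 12
J6: 31→34, due 27, tardiness 7
Maximum = 17.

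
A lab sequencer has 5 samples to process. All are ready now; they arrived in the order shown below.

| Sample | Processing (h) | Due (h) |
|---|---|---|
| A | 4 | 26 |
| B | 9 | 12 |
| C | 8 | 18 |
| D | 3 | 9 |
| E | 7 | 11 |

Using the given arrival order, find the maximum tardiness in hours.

FIFO (arrival order): A B C D E.
A: 0→4, due 26, tardiness 0
B: 4→13, due 12, tardiness 1
C: 13→21, due 18, tardiness 3
D: 21→24, due 9, tardiness 15
E: 24→31, due 11, tardiness 20
Maximum = 20.

20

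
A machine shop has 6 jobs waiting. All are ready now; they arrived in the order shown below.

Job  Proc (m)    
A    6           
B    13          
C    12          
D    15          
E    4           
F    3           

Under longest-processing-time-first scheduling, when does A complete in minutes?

46

LPT (decreasing processing time): D B C A E F.
D: 0→15
B: 15→28
C: 28→40
A: 40→46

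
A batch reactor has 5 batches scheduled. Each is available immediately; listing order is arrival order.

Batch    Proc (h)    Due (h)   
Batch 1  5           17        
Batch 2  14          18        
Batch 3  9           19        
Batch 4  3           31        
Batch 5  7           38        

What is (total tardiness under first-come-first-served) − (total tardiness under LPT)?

-19

FIFO (arrival order): Batch 1 Batch 2 Batch 3 Batch 4 Batch 5.
Batch 1: 0→5, due 17, tardiness 0
Batch 2: 5→19, due 18, tardiness 1
Batch 3: 19→28, due 19, tardiness 9
Batch 4: 28→31, due 31, tardiness 0
Batch 5: 31→38, due 38, tardiness 0
Sum = 0+1+9+0+0 = 10.
LPT (decreasing processing time): Batch 2 Batch 3 Batch 5 Batch 1 Batch 4.
Batch 2: 0→14, due 18, tardiness 0
Batch 3: 14→23, due 19, tardiness 4
Batch 5: 23→30, due 38, tardiness 0
Batch 1: 30→35, due 17, tardiness 18
Batch 4: 35→38, due 31, tardiness 7
Sum = 0+4+0+18+7 = 29.
Difference = 10 − 29 = -19.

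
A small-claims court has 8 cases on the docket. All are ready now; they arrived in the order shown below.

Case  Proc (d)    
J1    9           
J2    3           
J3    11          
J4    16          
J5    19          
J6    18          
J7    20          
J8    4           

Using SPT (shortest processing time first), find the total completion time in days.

337

SPT (increasing processing time): J2 J8 J1 J3 J4 J6 J5 J7.
J2: 0→3
J8: 3→7
J1: 7→16
J3: 16→27
J4: 27→43
J6: 43→61
J5: 61→80
J7: 80→100
Sum = 3+7+16+27+43+61+80+100 = 337.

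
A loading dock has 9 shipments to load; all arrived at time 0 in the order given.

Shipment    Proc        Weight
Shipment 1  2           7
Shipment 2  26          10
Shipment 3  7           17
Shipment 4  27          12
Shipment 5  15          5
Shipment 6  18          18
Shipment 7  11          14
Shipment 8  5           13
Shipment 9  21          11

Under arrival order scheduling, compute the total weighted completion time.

FIFO (arrival order): Shipment 1 Shipment 2 Shipment 3 Shipment 4 Shipment 5 Shipment 6 Shipment 7 Shipment 8 Shipment 9.
Shipment 1: finishes 2, weight 7, w·C = 14
Shipment 2: finishes 28, weight 10, w·C = 280
Shipment 3: finishes 35, weight 17, w·C = 595
Shipment 4: finishes 62, weight 12, w·C = 744
Shipment 5: finishes 77, weight 5, w·C = 385
Shipment 6: finishes 95, weight 18, w·C = 1710
Shipment 7: finishes 106, weight 14, w·C = 1484
Shipment 8: finishes 111, weight 13, w·C = 1443
Shipment 9: finishes 132, weight 11, w·C = 1452
Sum = 14+280+595+744+385+1710+1484+1443+1452 = 8107.

8107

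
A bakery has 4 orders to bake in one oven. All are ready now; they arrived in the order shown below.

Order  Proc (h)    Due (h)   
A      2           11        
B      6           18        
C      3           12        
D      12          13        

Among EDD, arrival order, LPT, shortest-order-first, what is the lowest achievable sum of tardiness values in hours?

EDD (increasing due date): A C D B.
A: 0→2, due 11, tardiness 0
C: 2→5, due 12, tardiness 0
D: 5→17, due 13, tardiness 4
B: 17→23, due 18, tardiness 5
Sum = 0+0+4+5 = 9.
FIFO (arrival order): A B C D.
A: 0→2, due 11, tardiness 0
B: 2→8, due 18, tardiness 0
C: 8→11, due 12, tardiness 0
D: 11→23, due 13, tardiness 10
Sum = 0+0+0+10 = 10.
LPT (decreasing processing time): D B C A.
D: 0→12, due 13, tardiness 0
B: 12→18, due 18, tardiness 0
C: 18→21, due 12, tardiness 9
A: 21→23, due 11, tardiness 12
Sum = 0+0+9+12 = 21.
SPT (increasing processing time): A C B D.
A: 0→2, due 11, tardiness 0
C: 2→5, due 12, tardiness 0
B: 5→11, due 18, tardiness 0
D: 11→23, due 13, tardiness 10
Sum = 0+0+0+10 = 10.
EDD 9, FIFO 10, LPT 21, SPT 10 → minimum 9.

9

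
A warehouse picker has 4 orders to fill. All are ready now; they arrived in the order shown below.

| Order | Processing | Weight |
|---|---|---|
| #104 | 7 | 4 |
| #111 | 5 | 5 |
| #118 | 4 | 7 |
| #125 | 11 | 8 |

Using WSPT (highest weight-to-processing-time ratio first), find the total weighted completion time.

341

WSPT (decreasing weight/processing-time ratio): #118 #111 #125 #104.
#118: finishes 4, weight 7, w·C = 28
#111: finishes 9, weight 5, w·C = 45
#125: finishes 20, weight 8, w·C = 160
#104: finishes 27, weight 4, w·C = 108
Sum = 28+45+160+108 = 341.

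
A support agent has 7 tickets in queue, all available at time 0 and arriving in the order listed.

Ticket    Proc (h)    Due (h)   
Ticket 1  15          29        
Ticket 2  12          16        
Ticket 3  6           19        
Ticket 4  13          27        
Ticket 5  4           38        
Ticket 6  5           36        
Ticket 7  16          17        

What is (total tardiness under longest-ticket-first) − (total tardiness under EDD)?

LPT (decreasing processing time): Ticket 7 Ticket 1 Ticket 4 Ticket 2 Ticket 3 Ticket 6 Ticket 5.
Ticket 7: 0→16, due 17, tardiness 0
Ticket 1: 16→31, due 29, tardiness 2
Ticket 4: 31→44, due 27, tardiness 17
Ticket 2: 44→56, due 16, tardiness 40
Ticket 3: 56→62, due 19, tardiness 43
Ticket 6: 62→67, due 36, tardiness 31
Ticket 5: 67→71, due 38, tardiness 33
Sum = 0+2+17+40+43+31+33 = 166.
EDD (increasing due date): Ticket 2 Ticket 7 Ticket 3 Ticket 4 Ticket 1 Ticket 6 Ticket 5.
Ticket 2: 0→12, due 16, tardiness 0
Ticket 7: 12→28, due 17, tardiness 11
Ticket 3: 28→34, due 19, tardiness 15
Ticket 4: 34→47, due 27, tardiness 20
Ticket 1: 47→62, due 29, tardiness 33
Ticket 6: 62→67, due 36, tardiness 31
Ticket 5: 67→71, due 38, tardiness 33
Sum = 0+11+15+20+33+31+33 = 143.
Difference = 166 − 143 = 23.

23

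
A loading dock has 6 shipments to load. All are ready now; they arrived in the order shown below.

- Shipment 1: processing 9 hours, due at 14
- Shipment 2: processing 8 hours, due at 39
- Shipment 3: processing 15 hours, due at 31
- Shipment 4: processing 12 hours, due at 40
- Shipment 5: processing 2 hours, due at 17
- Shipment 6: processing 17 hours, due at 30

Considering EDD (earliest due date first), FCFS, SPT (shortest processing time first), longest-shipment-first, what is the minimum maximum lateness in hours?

EDD (increasing due date): Shipment 1 Shipment 5 Shipment 6 Shipment 3 Shipment 2 Shipment 4.
Shipment 1: 0→9, due 14, lateness -5
Shipment 5: 9→11, due 17, lateness -6
Shipment 6: 11→28, due 30, lateness -2
Shipment 3: 28→43, due 31, lateness 12
Shipment 2: 43→51, due 39, lateness 12
Shipment 4: 51→63, due 40, lateness 23
Maximum = 23.
FIFO (arrival order): Shipment 1 Shipment 2 Shipment 3 Shipment 4 Shipment 5 Shipment 6.
Shipment 1: 0→9, due 14, lateness -5
Shipment 2: 9→17, due 39, lateness -22
Shipment 3: 17→32, due 31, lateness 1
Shipment 4: 32→44, due 40, lateness 4
Shipment 5: 44→46, due 17, lateness 29
Shipment 6: 46→63, due 30, lateness 33
Maximum = 33.
SPT (increasing processing time): Shipment 5 Shipment 2 Shipment 1 Shipment 4 Shipment 3 Shipment 6.
Shipment 5: 0→2, due 17, lateness -15
Shipment 2: 2→10, due 39, lateness -29
Shipment 1: 10→19, due 14, lateness 5
Shipment 4: 19→31, due 40, lateness -9
Shipment 3: 31→46, due 31, lateness 15
Shipment 6: 46→63, due 30, lateness 33
Maximum = 33.
LPT (decreasing processing time): Shipment 6 Shipment 3 Shipment 4 Shipment 1 Shipment 2 Shipment 5.
Shipment 6: 0→17, due 30, lateness -13
Shipment 3: 17→32, due 31, lateness 1
Shipment 4: 32→44, due 40, lateness 4
Shipment 1: 44→53, due 14, lateness 39
Shipment 2: 53→61, due 39, lateness 22
Shipment 5: 61→63, due 17, lateness 46
Maximum = 46.
EDD 23, FIFO 33, SPT 33, LPT 46 → minimum 23.

23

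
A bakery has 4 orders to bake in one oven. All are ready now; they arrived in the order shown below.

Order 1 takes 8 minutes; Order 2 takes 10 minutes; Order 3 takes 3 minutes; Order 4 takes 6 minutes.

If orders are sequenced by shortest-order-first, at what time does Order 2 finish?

SPT (increasing processing time): Order 3 Order 4 Order 1 Order 2.
Order 3: 0→3
Order 4: 3→9
Order 1: 9→17
Order 2: 17→27

27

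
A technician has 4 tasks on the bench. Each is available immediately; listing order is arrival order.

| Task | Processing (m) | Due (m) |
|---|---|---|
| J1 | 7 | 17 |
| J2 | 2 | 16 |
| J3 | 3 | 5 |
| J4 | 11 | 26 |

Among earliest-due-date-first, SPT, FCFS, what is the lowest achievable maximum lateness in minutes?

EDD (increasing due date): J3 J2 J1 J4.
J3: 0→3, due 5, lateness -2
J2: 3→5, due 16, lateness -11
J1: 5→12, due 17, lateness -5
J4: 12→23, due 26, lateness -3
Maximum = -2.
SPT (increasing processing time): J2 J3 J1 J4.
J2: 0→2, due 16, lateness -14
J3: 2→5, due 5, lateness 0
J1: 5→12, due 17, lateness -5
J4: 12→23, due 26, lateness -3
Maximum = 0.
FIFO (arrival order): J1 J2 J3 J4.
J1: 0→7, due 17, lateness -10
J2: 7→9, due 16, lateness -7
J3: 9→12, due 5, lateness 7
J4: 12→23, due 26, lateness -3
Maximum = 7.
EDD -2, SPT 0, FIFO 7 → minimum -2.

-2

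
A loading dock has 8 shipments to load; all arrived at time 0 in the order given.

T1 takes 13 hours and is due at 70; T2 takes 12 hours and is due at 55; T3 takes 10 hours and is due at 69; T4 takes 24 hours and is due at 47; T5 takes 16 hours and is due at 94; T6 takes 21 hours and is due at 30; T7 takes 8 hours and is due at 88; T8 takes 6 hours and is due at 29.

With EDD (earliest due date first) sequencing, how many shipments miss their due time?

EDD (increasing due date): T8 T6 T4 T2 T3 T1 T7 T5.
T8: 0→6, due 29, tardiness 0
T6: 6→27, due 30, tardiness 0
T4: 27→51, due 47, tardiness 4
T2: 51→63, due 55, tardiness 8
T3: 63→73, due 69, tardiness 4
T1: 73→86, due 70, tardiness 16
T7: 86→94, due 88, tardiness 6
T5: 94→110, due 94, tardiness 16
Late shipments: 6.

6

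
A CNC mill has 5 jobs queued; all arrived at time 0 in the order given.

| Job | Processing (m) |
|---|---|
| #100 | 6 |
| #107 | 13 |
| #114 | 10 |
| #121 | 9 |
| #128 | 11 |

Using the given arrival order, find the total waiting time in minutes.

92

FIFO (arrival order): #100 #107 #114 #121 #128.
#100: waits 0, runs 0→6
#107: waits 6, runs 6→19
#114: waits 19, runs 19→29
#121: waits 29, runs 29→38
#128: waits 38, runs 38→49
Sum = 0+6+19+29+38 = 92.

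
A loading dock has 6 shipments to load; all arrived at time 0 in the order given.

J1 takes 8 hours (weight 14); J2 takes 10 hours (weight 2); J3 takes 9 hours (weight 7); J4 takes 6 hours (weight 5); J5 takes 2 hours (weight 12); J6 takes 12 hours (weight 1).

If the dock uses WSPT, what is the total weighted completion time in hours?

536

WSPT (decreasing weight/processing-time ratio): J5 J1 J4 J3 J2 J6.
J5: finishes 2, weight 12, w·C = 24
J1: finishes 10, weight 14, w·C = 140
J4: finishes 16, weight 5, w·C = 80
J3: finishes 25, weight 7, w·C = 175
J2: finishes 35, weight 2, w·C = 70
J6: finishes 47, weight 1, w·C = 47
Sum = 24+140+80+175+70+47 = 536.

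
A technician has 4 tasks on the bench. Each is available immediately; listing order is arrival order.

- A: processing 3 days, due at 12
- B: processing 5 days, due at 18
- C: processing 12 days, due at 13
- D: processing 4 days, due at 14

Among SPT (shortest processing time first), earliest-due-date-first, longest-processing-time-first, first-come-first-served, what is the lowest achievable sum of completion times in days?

SPT (increasing processing time): A D B C.
A: 0→3
D: 3→7
B: 7→12
C: 12→24
Sum = 3+7+12+24 = 46.
EDD (increasing due date): A C D B.
A: 0→3
C: 3→15
D: 15→19
B: 19→24
Sum = 3+15+19+24 = 61.
LPT (decreasing processing time): C B D A.
C: 0→12
B: 12→17
D: 17→21
A: 21→24
Sum = 12+17+21+24 = 74.
FIFO (arrival order): A B C D.
A: 0→3
B: 3→8
C: 8→20
D: 20→24
Sum = 3+8+20+24 = 55.
SPT 46, EDD 61, LPT 74, FIFO 55 → minimum 46.

46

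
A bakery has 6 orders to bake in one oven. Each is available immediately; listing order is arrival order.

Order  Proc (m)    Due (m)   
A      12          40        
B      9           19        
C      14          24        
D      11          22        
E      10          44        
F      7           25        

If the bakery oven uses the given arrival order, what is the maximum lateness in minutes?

38

FIFO (arrival order): A B C D E F.
A: 0→12, due 40, lateness -28
B: 12→21, due 19, lateness 2
C: 21→35, due 24, lateness 11
D: 35→46, due 22, lateness 24
E: 46→56, due 44, lateness 12
F: 56→63, due 25, lateness 38
Maximum = 38.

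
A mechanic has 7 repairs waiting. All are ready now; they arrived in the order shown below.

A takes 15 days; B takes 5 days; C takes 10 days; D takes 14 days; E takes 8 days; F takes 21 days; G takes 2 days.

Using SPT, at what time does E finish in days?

15

SPT (increasing processing time): G B E C D A F.
G: 0→2
B: 2→7
E: 7→15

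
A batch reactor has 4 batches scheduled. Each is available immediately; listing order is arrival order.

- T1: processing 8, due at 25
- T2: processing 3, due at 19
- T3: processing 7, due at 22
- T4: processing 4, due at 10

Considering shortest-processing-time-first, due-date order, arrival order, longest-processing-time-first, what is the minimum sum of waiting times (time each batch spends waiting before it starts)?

SPT (increasing processing time): T2 T4 T3 T1.
T2: waits 0, runs 0→3
T4: waits 3, runs 3→7
T3: waits 7, runs 7→14
T1: waits 14, runs 14→22
Sum = 0+3+7+14 = 24.
EDD (increasing due date): T4 T2 T3 T1.
T4: waits 0, runs 0→4
T2: waits 4, runs 4→7
T3: waits 7, runs 7→14
T1: waits 14, runs 14→22
Sum = 0+4+7+14 = 25.
FIFO (arrival order): T1 T2 T3 T4.
T1: waits 0, runs 0→8
T2: waits 8, runs 8→11
T3: waits 11, runs 11→18
T4: waits 18, runs 18→22
Sum = 0+8+11+18 = 37.
LPT (decreasing processing time): T1 T3 T4 T2.
T1: waits 0, runs 0→8
T3: waits 8, runs 8→15
T4: waits 15, runs 15→19
T2: waits 19, runs 19→22
Sum = 0+8+15+19 = 42.
SPT 24, EDD 25, FIFO 37, LPT 42 → minimum 24.

24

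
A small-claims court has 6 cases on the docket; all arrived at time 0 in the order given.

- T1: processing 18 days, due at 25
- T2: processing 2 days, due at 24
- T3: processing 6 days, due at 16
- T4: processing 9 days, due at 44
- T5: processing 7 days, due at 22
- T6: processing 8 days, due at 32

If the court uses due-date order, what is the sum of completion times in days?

EDD (increasing due date): T3 T5 T2 T1 T6 T4.
T3: 0→6
T5: 6→13
T2: 13→15
T1: 15→33
T6: 33→41
T4: 41→50
Sum = 6+13+15+33+41+50 = 158.

158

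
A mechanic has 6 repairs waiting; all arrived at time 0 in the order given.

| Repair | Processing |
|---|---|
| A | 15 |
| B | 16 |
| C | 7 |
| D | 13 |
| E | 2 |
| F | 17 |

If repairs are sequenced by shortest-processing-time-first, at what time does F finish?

SPT (increasing processing time): E C D A B F.
E: 0→2
C: 2→9
D: 9→22
A: 22→37
B: 37→53
F: 53→70

70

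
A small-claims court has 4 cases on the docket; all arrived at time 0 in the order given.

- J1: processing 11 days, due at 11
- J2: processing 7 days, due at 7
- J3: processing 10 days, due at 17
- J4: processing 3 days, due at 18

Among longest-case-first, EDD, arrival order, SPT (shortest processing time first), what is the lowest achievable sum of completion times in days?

LPT (decreasing processing time): J1 J3 J2 J4.
J1: 0→11
J3: 11→21
J2: 21→28
J4: 28→31
Sum = 11+21+28+31 = 91.
EDD (increasing due date): J2 J1 J3 J4.
J2: 0→7
J1: 7→18
J3: 18→28
J4: 28→31
Sum = 7+18+28+31 = 84.
FIFO (arrival order): J1 J2 J3 J4.
J1: 0→11
J2: 11→18
J3: 18→28
J4: 28→31
Sum = 11+18+28+31 = 88.
SPT (increasing processing time): J4 J2 J3 J1.
J4: 0→3
J2: 3→10
J3: 10→20
J1: 20→31
Sum = 3+10+20+31 = 64.
LPT 91, EDD 84, FIFO 88, SPT 64 → minimum 64.

64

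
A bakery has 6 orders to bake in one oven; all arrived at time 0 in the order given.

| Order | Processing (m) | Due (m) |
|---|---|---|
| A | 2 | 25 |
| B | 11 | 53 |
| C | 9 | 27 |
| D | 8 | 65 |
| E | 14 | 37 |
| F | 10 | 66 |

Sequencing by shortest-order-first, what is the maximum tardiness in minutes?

17

SPT (increasing processing time): A D C F B E.
A: 0→2, due 25, tardiness 0
D: 2→10, due 65, tardiness 0
C: 10→19, due 27, tardiness 0
F: 19→29, due 66, tardiness 0
B: 29→40, due 53, tardiness 0
E: 40→54, due 37, tardiness 17
Maximum = 17.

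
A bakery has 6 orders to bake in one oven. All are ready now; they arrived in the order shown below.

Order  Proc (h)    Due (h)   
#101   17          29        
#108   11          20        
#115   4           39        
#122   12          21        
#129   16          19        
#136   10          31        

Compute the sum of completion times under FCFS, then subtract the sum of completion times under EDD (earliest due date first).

-23

FIFO (arrival order): #101 #108 #115 #122 #129 #136.
#101: 0→17
#108: 17→28
#115: 28→32
#122: 32→44
#129: 44→60
#136: 60→70
Sum = 17+28+32+44+60+70 = 251.
EDD (increasing due date): #129 #108 #122 #101 #136 #115.
#129: 0→16
#108: 16→27
#122: 27→39
#101: 39→56
#136: 56→66
#115: 66→70
Sum = 16+27+39+56+66+70 = 274.
Difference = 251 − 274 = -23.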